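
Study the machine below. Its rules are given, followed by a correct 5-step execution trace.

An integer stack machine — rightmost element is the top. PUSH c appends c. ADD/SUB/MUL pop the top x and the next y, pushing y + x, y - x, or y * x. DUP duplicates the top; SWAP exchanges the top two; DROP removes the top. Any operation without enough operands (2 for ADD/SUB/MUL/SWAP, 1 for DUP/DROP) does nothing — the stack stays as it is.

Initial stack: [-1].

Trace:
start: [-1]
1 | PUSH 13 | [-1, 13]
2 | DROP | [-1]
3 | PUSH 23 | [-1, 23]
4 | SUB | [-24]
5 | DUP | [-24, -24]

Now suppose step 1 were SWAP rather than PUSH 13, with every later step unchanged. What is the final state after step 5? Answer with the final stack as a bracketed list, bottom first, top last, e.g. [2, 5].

[23, 23]

(re-executing from step 1 with the substitution; state before step 1: [-1])
1 | SWAP | [-1]
2 | DROP | []
3 | PUSH 23 | [23]
4 | SUB | [23]
5 | DUP | [23, 23]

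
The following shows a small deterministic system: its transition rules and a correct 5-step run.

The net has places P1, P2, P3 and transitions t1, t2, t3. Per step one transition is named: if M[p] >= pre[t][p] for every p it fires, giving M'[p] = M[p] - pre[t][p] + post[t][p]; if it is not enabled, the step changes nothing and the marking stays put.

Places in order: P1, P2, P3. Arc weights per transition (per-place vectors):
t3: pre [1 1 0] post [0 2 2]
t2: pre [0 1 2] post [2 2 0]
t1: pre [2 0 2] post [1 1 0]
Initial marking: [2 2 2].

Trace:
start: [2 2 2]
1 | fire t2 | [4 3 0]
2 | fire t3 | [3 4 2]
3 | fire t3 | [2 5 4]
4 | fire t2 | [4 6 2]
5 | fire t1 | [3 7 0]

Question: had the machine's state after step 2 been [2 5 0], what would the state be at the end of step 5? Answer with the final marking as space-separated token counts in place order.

state after step 2 := [2 5 0]
3 | fire t3 | [1 6 2]
4 | fire t2 | [3 7 0]
5 | fire t1 | [3 7 0]

3 7 0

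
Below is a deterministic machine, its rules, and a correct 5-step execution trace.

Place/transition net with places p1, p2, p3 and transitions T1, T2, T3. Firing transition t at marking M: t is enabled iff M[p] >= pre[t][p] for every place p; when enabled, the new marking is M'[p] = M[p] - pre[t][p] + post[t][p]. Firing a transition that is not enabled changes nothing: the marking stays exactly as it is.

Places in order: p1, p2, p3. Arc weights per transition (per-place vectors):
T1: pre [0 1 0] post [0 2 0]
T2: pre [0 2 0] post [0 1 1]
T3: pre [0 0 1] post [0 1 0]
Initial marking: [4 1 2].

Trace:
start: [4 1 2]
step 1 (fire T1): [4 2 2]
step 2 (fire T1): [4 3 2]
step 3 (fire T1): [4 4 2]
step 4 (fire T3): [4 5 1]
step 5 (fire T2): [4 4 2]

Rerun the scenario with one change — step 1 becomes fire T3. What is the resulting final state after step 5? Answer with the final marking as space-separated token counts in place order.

(re-executing from step 1 with the substitution; state before step 1: [4 1 2])
step 1 (fire T3): [4 2 1]
step 2 (fire T1): [4 3 1]
step 3 (fire T1): [4 4 1]
step 4 (fire T3): [4 5 0]
step 5 (fire T2): [4 4 1]

4 4 1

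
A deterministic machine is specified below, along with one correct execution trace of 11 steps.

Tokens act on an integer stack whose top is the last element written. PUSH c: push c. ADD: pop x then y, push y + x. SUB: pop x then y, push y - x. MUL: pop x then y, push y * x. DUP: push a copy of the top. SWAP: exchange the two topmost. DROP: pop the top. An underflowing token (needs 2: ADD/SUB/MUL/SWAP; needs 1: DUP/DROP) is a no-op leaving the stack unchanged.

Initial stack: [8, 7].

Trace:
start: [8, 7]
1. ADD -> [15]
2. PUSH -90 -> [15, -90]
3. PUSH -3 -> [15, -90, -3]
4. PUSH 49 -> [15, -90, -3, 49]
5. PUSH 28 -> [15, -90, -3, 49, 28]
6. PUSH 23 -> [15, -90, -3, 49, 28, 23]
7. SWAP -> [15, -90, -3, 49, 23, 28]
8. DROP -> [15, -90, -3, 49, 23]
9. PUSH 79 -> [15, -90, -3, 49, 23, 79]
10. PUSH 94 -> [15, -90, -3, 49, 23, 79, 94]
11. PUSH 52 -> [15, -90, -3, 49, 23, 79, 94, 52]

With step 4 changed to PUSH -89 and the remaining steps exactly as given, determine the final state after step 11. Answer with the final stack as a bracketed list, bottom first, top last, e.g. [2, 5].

(re-executing from step 4 with the substitution; state before step 4: [15, -90, -3])
4. PUSH -89 -> [15, -90, -3, -89]
5. PUSH 28 -> [15, -90, -3, -89, 28]
6. PUSH 23 -> [15, -90, -3, -89, 28, 23]
7. SWAP -> [15, -90, -3, -89, 23, 28]
8. DROP -> [15, -90, -3, -89, 23]
9. PUSH 79 -> [15, -90, -3, -89, 23, 79]
10. PUSH 94 -> [15, -90, -3, -89, 23, 79, 94]
11. PUSH 52 -> [15, -90, -3, -89, 23, 79, 94, 52]

[15, -90, -3, -89, 23, 79, 94, 52]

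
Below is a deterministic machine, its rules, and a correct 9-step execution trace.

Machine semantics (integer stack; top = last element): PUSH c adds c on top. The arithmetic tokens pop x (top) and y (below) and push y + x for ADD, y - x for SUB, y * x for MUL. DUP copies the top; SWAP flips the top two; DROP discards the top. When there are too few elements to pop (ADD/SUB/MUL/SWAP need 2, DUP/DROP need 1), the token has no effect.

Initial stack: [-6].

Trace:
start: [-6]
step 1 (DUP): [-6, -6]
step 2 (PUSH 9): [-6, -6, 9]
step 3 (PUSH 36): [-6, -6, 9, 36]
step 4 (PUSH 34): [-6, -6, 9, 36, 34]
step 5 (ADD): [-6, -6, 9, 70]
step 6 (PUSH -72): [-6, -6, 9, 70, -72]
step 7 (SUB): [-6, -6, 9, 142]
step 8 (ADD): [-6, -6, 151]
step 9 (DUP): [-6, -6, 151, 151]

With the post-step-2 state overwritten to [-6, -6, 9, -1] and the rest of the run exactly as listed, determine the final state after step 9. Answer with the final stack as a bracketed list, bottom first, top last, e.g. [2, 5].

[-6, -6, 9, 141, 141]

state after step 2 := [-6, -6, 9, -1]
step 3 (PUSH 36): [-6, -6, 9, -1, 36]
step 4 (PUSH 34): [-6, -6, 9, -1, 36, 34]
step 5 (ADD): [-6, -6, 9, -1, 70]
step 6 (PUSH -72): [-6, -6, 9, -1, 70, -72]
step 7 (SUB): [-6, -6, 9, -1, 142]
step 8 (ADD): [-6, -6, 9, 141]
step 9 (DUP): [-6, -6, 9, 141, 141]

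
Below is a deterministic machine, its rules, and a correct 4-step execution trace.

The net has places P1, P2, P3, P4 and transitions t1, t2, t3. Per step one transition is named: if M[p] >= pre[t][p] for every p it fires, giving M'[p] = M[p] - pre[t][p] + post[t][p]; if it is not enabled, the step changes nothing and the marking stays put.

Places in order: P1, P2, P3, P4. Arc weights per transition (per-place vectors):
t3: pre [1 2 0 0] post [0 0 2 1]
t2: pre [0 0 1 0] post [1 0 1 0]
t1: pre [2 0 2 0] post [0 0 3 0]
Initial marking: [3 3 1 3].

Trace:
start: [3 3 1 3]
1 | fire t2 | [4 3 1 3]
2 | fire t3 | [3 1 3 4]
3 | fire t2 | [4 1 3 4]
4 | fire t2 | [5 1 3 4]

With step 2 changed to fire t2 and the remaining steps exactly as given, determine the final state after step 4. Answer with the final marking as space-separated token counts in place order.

(re-executing from step 2 with the substitution; state before step 2: [4 3 1 3])
2 | fire t2 | [5 3 1 3]
3 | fire t2 | [6 3 1 3]
4 | fire t2 | [7 3 1 3]

7 3 1 3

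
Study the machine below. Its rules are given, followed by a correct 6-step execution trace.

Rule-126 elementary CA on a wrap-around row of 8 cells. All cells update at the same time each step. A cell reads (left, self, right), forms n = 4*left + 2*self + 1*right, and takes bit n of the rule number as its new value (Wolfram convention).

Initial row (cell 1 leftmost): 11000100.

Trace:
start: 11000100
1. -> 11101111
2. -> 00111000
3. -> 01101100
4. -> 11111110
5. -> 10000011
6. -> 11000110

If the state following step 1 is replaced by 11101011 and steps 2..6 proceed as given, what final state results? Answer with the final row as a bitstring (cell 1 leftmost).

00110110

state after step 1 := 11101011
2. -> 00111110
3. -> 01100011
4. -> 11110111
5. -> 00011100
6. -> 00110110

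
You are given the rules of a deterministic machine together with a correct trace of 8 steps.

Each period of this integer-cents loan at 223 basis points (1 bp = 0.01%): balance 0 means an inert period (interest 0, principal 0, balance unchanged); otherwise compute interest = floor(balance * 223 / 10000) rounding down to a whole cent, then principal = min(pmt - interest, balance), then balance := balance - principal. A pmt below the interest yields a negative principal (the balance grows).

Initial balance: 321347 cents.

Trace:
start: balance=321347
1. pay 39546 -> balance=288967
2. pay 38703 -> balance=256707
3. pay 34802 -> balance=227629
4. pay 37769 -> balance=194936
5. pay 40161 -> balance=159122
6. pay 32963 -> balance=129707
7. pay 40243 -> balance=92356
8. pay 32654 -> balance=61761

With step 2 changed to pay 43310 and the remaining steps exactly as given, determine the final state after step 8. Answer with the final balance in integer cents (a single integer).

56501

(re-executing from step 2 with the substitution; state before step 2: balance=288967)
2. pay 43310 -> balance=252100
3. pay 34802 -> balance=222919
4. pay 37769 -> balance=190121
5. pay 40161 -> balance=154199
6. pay 32963 -> balance=124674
7. pay 40243 -> balance=87211
8. pay 32654 -> balance=56501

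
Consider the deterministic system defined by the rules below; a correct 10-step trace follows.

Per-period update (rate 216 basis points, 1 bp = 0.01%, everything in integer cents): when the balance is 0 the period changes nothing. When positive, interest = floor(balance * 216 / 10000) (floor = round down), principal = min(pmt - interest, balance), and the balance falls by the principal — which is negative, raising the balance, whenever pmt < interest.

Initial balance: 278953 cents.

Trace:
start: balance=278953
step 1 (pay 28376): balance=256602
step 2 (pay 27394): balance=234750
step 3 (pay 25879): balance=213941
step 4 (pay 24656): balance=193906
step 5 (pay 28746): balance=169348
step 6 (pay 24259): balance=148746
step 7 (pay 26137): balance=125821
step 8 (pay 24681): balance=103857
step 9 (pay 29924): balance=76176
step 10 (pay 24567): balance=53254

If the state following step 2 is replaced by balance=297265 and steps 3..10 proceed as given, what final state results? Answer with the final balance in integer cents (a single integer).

127424

state after step 2 := balance=297265
step 3 (pay 25879): balance=277806
step 4 (pay 24656): balance=259150
step 5 (pay 28746): balance=236001
step 6 (pay 24259): balance=216839
step 7 (pay 26137): balance=195385
step 8 (pay 24681): balance=174924
step 9 (pay 29924): balance=148778
step 10 (pay 24567): balance=127424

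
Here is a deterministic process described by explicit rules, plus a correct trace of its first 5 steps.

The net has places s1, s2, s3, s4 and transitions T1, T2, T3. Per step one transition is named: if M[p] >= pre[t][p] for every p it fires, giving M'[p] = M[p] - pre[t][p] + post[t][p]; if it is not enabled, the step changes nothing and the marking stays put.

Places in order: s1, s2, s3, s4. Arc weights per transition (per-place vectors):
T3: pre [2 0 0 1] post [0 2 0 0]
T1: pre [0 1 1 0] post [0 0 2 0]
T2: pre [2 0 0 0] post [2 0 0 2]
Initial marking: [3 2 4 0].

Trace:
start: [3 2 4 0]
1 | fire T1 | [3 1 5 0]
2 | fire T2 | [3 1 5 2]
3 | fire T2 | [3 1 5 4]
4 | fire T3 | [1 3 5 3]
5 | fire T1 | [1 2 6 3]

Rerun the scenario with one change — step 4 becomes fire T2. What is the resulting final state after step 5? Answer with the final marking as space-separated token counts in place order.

(re-executing from step 4 with the substitution; state before step 4: [3 1 5 4])
4 | fire T2 | [3 1 5 6]
5 | fire T1 | [3 0 6 6]

3 0 6 6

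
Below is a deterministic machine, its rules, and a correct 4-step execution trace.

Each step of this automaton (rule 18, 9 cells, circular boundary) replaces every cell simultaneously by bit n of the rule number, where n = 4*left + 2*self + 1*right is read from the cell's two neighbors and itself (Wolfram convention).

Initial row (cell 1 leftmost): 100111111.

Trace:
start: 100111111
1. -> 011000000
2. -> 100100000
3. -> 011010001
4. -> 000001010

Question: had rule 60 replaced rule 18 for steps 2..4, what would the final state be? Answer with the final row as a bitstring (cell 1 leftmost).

010001000

(re-executing steps 2..4 under rule 60; state before step 2: 011000000)
2. -> 010100000
3. -> 011110000
4. -> 010001000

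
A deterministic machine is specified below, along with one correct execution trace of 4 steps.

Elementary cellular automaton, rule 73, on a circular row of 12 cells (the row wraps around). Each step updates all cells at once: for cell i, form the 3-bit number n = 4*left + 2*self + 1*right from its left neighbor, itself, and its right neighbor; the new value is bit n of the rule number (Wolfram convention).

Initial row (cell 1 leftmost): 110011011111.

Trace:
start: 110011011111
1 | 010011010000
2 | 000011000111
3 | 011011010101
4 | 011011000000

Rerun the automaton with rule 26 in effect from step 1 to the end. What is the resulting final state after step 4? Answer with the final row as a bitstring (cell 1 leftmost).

(re-executing steps 1..4 under rule 26; state before step 1: 110011011111)
1 | 001110010000
2 | 011001101000
3 | 110111000100
4 | 100100101011

100100101011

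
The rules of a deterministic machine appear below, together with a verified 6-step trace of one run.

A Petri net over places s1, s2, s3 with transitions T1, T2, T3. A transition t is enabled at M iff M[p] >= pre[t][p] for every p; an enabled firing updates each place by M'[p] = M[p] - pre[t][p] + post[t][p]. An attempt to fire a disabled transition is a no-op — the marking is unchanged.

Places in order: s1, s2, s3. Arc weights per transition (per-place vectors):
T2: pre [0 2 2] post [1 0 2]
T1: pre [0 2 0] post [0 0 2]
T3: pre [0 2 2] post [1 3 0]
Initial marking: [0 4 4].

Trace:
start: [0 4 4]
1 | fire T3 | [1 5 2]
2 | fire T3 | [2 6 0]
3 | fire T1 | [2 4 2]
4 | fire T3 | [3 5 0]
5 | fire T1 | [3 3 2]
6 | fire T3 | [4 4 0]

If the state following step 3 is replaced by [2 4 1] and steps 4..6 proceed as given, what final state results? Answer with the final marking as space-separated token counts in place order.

state after step 3 := [2 4 1]
4 | fire T3 | [2 4 1]
5 | fire T1 | [2 2 3]
6 | fire T3 | [3 3 1]

3 3 1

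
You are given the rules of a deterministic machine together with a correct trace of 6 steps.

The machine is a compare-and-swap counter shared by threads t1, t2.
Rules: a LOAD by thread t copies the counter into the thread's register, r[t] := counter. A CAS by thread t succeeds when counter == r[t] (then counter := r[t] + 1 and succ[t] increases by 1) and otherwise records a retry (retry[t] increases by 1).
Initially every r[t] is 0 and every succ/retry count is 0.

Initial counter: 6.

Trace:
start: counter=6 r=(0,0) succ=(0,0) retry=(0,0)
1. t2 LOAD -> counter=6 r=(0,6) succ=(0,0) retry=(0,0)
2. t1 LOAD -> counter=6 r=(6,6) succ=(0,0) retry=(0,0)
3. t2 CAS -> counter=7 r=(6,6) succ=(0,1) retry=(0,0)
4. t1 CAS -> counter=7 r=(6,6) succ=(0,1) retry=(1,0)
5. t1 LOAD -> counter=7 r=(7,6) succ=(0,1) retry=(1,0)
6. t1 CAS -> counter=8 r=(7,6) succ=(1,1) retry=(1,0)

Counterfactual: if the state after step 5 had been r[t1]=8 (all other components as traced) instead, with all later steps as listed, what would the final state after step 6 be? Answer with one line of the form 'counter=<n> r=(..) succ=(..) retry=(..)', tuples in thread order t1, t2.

counter=7 r=(8,6) succ=(0,1) retry=(2,0)

state after step 5 := counter=7 r=(8,6) succ=(0,1) retry=(1,0)
6. t1 CAS -> counter=7 r=(8,6) succ=(0,1) retry=(2,0)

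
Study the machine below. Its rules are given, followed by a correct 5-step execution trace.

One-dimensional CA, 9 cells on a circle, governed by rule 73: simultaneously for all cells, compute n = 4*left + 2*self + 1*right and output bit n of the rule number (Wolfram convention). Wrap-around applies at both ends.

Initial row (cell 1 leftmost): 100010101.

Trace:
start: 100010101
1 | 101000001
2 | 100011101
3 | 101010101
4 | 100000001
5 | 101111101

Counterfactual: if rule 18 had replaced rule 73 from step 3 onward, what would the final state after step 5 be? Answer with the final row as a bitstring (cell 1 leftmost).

(re-executing steps 3..5 under rule 18; state before step 3: 100011101)
3 | 010100000
4 | 100010000
5 | 010101001

010101001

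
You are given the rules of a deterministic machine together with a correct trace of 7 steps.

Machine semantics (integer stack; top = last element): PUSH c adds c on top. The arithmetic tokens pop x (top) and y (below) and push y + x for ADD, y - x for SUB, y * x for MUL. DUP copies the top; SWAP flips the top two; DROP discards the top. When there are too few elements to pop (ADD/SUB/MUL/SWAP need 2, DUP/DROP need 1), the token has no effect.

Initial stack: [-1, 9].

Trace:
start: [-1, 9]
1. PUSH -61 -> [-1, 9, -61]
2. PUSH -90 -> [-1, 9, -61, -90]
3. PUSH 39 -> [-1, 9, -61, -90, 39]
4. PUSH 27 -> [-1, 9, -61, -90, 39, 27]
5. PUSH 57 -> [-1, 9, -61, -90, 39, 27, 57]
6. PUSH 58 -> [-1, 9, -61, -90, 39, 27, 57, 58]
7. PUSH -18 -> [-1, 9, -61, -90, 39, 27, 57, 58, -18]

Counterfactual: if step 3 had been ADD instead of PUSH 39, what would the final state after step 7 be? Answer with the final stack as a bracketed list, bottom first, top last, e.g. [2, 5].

(re-executing from step 3 with the substitution; state before step 3: [-1, 9, -61, -90])
3. ADD -> [-1, 9, -151]
4. PUSH 27 -> [-1, 9, -151, 27]
5. PUSH 57 -> [-1, 9, -151, 27, 57]
6. PUSH 58 -> [-1, 9, -151, 27, 57, 58]
7. PUSH -18 -> [-1, 9, -151, 27, 57, 58, -18]

[-1, 9, -151, 27, 57, 58, -18]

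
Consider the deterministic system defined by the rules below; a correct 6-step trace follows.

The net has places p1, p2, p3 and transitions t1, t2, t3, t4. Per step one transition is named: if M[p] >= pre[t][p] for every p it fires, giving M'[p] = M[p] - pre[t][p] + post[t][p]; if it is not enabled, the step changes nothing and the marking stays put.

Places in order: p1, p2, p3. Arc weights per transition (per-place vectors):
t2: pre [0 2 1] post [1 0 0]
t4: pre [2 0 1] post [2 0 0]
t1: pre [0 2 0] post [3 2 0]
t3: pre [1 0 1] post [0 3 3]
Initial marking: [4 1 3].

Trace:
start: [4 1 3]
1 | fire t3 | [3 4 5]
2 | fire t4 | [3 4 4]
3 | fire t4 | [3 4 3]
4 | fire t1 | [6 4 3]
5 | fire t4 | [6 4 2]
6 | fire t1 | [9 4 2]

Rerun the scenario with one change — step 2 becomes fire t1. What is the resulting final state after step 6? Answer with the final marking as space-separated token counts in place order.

(re-executing from step 2 with the substitution; state before step 2: [3 4 5])
2 | fire t1 | [6 4 5]
3 | fire t4 | [6 4 4]
4 | fire t1 | [9 4 4]
5 | fire t4 | [9 4 3]
6 | fire t1 | [12 4 3]

12 4 3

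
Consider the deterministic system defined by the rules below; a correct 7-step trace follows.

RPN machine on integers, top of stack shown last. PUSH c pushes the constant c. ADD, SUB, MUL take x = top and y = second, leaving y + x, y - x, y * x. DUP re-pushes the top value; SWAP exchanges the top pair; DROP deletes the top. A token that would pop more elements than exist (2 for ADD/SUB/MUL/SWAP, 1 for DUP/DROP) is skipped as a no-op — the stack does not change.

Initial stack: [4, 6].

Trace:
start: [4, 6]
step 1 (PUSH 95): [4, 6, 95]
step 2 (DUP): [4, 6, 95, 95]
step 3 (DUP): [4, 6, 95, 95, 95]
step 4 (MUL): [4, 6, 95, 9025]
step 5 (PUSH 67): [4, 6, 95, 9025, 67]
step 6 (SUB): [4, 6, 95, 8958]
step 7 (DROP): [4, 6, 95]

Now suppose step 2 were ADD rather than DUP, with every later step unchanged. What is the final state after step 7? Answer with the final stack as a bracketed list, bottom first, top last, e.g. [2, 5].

[4]

(re-executing from step 2 with the substitution; state before step 2: [4, 6, 95])
step 2 (ADD): [4, 101]
step 3 (DUP): [4, 101, 101]
step 4 (MUL): [4, 10201]
step 5 (PUSH 67): [4, 10201, 67]
step 6 (SUB): [4, 10134]
step 7 (DROP): [4]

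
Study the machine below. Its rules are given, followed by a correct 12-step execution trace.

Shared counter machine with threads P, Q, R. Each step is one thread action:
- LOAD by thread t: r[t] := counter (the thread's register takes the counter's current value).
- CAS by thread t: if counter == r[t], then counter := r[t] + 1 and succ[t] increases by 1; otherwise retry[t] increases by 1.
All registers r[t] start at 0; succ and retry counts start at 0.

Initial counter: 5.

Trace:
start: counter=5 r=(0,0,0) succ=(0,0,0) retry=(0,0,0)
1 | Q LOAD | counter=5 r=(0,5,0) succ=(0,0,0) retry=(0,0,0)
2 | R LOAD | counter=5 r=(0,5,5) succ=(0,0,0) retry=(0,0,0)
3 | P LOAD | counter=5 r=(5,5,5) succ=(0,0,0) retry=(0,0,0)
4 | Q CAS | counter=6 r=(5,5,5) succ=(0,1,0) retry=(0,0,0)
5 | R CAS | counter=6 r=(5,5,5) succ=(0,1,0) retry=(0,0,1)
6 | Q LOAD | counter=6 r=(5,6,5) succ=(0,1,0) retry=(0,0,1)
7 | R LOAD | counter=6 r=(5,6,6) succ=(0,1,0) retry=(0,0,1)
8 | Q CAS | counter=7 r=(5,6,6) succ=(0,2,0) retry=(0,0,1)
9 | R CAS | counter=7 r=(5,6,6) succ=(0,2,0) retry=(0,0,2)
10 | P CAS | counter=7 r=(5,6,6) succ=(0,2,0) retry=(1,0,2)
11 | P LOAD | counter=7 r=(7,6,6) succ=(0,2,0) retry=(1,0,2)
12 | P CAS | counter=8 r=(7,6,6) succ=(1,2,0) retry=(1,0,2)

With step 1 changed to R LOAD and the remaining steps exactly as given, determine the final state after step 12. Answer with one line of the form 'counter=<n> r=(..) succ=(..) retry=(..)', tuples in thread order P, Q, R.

counter=8 r=(7,6,6) succ=(1,1,1) retry=(1,1,1)

(re-executing from step 1 with the substitution; state before step 1: counter=5 r=(0,0,0) succ=(0,0,0) retry=(0,0,0))
1 | R LOAD | counter=5 r=(0,0,5) succ=(0,0,0) retry=(0,0,0)
2 | R LOAD | counter=5 r=(0,0,5) succ=(0,0,0) retry=(0,0,0)
3 | P LOAD | counter=5 r=(5,0,5) succ=(0,0,0) retry=(0,0,0)
4 | Q CAS | counter=5 r=(5,0,5) succ=(0,0,0) retry=(0,1,0)
5 | R CAS | counter=6 r=(5,0,5) succ=(0,0,1) retry=(0,1,0)
6 | Q LOAD | counter=6 r=(5,6,5) succ=(0,0,1) retry=(0,1,0)
7 | R LOAD | counter=6 r=(5,6,6) succ=(0,0,1) retry=(0,1,0)
8 | Q CAS | counter=7 r=(5,6,6) succ=(0,1,1) retry=(0,1,0)
9 | R CAS | counter=7 r=(5,6,6) succ=(0,1,1) retry=(0,1,1)
10 | P CAS | counter=7 r=(5,6,6) succ=(0,1,1) retry=(1,1,1)
11 | P LOAD | counter=7 r=(7,6,6) succ=(0,1,1) retry=(1,1,1)
12 | P CAS | counter=8 r=(7,6,6) succ=(1,1,1) retry=(1,1,1)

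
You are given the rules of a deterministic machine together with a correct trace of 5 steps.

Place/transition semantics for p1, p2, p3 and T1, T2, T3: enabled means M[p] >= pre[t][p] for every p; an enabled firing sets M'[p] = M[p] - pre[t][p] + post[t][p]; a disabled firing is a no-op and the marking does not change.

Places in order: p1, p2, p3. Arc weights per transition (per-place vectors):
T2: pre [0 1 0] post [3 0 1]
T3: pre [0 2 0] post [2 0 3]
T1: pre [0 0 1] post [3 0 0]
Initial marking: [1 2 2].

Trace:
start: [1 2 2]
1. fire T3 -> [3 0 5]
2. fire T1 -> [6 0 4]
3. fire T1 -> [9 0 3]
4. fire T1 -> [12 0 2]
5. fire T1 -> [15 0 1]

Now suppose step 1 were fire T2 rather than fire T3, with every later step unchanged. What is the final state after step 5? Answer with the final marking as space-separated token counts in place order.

(re-executing from step 1 with the substitution; state before step 1: [1 2 2])
1. fire T2 -> [4 1 3]
2. fire T1 -> [7 1 2]
3. fire T1 -> [10 1 1]
4. fire T1 -> [13 1 0]
5. fire T1 -> [13 1 0]

13 1 0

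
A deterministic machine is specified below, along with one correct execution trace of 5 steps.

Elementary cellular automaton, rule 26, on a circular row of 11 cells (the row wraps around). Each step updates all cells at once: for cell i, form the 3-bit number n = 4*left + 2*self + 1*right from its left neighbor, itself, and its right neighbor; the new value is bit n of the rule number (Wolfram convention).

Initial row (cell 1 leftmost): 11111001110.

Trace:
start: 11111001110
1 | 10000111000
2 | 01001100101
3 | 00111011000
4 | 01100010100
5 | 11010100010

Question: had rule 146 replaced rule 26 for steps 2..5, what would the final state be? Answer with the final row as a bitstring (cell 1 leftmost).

10110100000

(re-executing steps 2..5 under rule 146; state before step 2: 10000111000)
2 | 01001010101
3 | 00110000000
4 | 01001000000
5 | 10110100000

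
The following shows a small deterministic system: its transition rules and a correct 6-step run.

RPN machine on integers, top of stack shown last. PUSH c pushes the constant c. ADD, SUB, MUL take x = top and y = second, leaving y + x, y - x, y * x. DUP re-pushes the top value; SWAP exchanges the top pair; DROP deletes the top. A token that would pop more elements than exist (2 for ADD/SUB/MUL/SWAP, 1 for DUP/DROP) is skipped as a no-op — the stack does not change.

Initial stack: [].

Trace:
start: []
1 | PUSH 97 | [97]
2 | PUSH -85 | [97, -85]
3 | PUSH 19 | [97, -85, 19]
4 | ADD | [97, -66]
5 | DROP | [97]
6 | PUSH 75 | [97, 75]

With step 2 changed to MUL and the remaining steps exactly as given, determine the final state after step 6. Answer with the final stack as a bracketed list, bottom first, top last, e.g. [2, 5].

(re-executing from step 2 with the substitution; state before step 2: [97])
2 | MUL | [97]
3 | PUSH 19 | [97, 19]
4 | ADD | [116]
5 | DROP | []
6 | PUSH 75 | [75]

[75]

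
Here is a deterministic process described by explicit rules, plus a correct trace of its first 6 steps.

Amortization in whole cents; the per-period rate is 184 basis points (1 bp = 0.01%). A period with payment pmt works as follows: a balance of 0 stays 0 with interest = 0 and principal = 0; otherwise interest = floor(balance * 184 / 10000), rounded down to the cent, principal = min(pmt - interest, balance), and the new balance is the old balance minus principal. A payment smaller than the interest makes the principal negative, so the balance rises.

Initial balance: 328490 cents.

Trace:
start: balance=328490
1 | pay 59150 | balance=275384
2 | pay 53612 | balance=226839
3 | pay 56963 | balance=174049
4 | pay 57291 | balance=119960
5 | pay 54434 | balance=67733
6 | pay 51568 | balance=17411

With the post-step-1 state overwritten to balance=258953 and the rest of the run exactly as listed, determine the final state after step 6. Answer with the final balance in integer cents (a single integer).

0

state after step 1 := balance=258953
2 | pay 53612 | balance=210105
3 | pay 56963 | balance=157007
4 | pay 57291 | balance=102604
5 | pay 54434 | balance=50057
6 | pay 51568 | balance=0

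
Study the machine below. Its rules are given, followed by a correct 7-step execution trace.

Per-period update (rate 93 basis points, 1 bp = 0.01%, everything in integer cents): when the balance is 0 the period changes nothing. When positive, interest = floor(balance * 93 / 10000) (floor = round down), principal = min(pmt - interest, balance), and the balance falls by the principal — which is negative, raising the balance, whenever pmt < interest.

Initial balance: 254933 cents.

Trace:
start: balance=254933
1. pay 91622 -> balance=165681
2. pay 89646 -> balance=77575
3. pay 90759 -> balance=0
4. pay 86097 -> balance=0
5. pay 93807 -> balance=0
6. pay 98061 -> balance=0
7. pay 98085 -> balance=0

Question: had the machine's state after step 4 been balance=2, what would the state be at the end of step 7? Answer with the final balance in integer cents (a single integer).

state after step 4 := balance=2
5. pay 93807 -> balance=0
6. pay 98061 -> balance=0
7. pay 98085 -> balance=0

0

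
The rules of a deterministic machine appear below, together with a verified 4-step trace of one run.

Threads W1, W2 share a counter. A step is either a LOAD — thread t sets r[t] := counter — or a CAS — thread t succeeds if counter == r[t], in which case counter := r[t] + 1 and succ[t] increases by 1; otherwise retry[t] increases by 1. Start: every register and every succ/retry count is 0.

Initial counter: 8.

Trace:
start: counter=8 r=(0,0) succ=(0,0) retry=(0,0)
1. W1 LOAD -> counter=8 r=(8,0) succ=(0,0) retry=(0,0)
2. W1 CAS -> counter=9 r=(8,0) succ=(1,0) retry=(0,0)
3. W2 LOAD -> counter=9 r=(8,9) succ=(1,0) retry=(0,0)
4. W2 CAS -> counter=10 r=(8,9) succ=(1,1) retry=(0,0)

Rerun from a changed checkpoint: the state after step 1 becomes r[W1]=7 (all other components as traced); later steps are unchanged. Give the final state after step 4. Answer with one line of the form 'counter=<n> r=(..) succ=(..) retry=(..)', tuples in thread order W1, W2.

state after step 1 := counter=8 r=(7,0) succ=(0,0) retry=(0,0)
2. W1 CAS -> counter=8 r=(7,0) succ=(0,0) retry=(1,0)
3. W2 LOAD -> counter=8 r=(7,8) succ=(0,0) retry=(1,0)
4. W2 CAS -> counter=9 r=(7,8) succ=(0,1) retry=(1,0)

counter=9 r=(7,8) succ=(0,1) retry=(1,0)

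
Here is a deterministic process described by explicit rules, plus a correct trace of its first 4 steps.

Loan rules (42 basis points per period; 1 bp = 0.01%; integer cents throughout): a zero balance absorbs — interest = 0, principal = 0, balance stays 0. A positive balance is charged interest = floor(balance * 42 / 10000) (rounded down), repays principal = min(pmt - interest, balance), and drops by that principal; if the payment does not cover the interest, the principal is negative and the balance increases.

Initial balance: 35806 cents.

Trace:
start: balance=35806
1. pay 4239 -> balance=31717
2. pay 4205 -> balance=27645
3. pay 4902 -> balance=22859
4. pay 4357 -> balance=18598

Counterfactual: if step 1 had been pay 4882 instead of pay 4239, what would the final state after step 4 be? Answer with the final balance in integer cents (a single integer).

17946

(re-executing from step 1 with the substitution; state before step 1: balance=35806)
1. pay 4882 -> balance=31074
2. pay 4205 -> balance=26999
3. pay 4902 -> balance=22210
4. pay 4357 -> balance=17946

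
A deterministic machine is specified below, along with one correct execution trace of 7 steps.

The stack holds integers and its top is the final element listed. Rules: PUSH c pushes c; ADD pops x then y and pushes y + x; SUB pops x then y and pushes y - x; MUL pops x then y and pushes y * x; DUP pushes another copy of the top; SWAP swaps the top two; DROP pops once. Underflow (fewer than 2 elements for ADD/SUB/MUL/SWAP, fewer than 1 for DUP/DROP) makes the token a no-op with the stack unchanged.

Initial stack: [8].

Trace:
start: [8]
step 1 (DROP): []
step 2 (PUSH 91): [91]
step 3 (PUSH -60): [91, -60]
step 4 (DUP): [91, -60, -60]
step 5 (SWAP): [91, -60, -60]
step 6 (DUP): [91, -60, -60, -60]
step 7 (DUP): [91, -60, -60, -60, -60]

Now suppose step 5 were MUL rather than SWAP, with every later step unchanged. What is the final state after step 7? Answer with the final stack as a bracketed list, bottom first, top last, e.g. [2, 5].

[91, 3600, 3600, 3600]

(re-executing from step 5 with the substitution; state before step 5: [91, -60, -60])
step 5 (MUL): [91, 3600]
step 6 (DUP): [91, 3600, 3600]
step 7 (DUP): [91, 3600, 3600, 3600]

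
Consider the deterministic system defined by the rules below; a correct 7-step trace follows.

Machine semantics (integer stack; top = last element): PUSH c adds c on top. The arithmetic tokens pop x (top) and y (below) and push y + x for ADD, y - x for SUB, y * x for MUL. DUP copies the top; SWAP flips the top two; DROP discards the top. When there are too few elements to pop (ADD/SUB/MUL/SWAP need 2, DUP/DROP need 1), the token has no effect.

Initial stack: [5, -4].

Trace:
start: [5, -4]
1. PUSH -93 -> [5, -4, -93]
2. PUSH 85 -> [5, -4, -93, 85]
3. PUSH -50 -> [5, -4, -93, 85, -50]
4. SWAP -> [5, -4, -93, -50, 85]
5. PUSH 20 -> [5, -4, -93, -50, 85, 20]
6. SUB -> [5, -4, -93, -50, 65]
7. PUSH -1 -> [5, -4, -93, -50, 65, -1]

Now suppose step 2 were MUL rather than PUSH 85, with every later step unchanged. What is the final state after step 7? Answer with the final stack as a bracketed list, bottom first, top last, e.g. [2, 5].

(re-executing from step 2 with the substitution; state before step 2: [5, -4, -93])
2. MUL -> [5, 372]
3. PUSH -50 -> [5, 372, -50]
4. SWAP -> [5, -50, 372]
5. PUSH 20 -> [5, -50, 372, 20]
6. SUB -> [5, -50, 352]
7. PUSH -1 -> [5, -50, 352, -1]

[5, -50, 352, -1]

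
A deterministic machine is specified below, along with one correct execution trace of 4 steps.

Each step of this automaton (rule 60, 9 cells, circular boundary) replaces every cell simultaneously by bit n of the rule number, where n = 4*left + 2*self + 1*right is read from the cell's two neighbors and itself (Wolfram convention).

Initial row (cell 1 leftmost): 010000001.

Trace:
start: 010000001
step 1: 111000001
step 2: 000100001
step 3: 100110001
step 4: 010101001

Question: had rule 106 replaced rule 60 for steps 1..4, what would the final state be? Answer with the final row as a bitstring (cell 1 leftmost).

000010100

(re-executing steps 1..4 under rule 106; state before step 1: 010000001)
step 1: 100000010
step 2: 000000101
step 3: 000001010
step 4: 000010100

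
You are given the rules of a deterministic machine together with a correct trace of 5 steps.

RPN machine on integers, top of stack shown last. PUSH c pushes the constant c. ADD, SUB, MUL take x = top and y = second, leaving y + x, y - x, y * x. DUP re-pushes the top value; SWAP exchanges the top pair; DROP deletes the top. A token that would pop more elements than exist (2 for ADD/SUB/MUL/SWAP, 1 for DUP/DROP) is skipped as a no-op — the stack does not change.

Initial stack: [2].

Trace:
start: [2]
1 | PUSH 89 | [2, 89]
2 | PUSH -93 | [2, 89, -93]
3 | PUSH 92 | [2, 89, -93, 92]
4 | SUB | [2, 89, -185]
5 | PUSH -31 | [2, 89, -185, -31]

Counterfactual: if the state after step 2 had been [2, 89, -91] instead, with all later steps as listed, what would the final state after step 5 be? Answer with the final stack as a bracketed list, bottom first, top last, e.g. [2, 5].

state after step 2 := [2, 89, -91]
3 | PUSH 92 | [2, 89, -91, 92]
4 | SUB | [2, 89, -183]
5 | PUSH -31 | [2, 89, -183, -31]

[2, 89, -183, -31]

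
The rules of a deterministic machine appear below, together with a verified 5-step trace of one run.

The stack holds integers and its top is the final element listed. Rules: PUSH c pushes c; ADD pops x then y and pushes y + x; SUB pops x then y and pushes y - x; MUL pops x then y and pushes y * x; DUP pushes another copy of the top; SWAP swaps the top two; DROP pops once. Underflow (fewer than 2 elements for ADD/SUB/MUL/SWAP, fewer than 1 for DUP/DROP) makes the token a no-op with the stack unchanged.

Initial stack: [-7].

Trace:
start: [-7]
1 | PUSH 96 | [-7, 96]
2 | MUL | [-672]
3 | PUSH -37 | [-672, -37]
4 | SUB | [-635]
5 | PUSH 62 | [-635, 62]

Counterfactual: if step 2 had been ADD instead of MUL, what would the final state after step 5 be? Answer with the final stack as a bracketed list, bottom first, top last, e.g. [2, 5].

[126, 62]

(re-executing from step 2 with the substitution; state before step 2: [-7, 96])
2 | ADD | [89]
3 | PUSH -37 | [89, -37]
4 | SUB | [126]
5 | PUSH 62 | [126, 62]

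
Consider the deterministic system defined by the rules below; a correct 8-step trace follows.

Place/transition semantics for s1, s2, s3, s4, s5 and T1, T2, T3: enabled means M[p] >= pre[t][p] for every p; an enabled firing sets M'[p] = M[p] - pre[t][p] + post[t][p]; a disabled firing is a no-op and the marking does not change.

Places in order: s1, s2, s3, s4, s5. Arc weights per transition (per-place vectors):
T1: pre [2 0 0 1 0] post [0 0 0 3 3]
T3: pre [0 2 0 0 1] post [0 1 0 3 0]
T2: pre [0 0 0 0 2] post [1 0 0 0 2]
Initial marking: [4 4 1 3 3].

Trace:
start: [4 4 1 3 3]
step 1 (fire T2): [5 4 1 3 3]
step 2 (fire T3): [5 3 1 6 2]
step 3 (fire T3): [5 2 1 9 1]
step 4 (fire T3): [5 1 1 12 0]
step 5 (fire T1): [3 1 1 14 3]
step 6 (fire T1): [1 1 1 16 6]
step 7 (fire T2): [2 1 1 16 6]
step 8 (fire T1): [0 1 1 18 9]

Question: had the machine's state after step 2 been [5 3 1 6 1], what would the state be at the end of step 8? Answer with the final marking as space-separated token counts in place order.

0 2 1 15 9

state after step 2 := [5 3 1 6 1]
step 3 (fire T3): [5 2 1 9 0]
step 4 (fire T3): [5 2 1 9 0]
step 5 (fire T1): [3 2 1 11 3]
step 6 (fire T1): [1 2 1 13 6]
step 7 (fire T2): [2 2 1 13 6]
step 8 (fire T1): [0 2 1 15 9]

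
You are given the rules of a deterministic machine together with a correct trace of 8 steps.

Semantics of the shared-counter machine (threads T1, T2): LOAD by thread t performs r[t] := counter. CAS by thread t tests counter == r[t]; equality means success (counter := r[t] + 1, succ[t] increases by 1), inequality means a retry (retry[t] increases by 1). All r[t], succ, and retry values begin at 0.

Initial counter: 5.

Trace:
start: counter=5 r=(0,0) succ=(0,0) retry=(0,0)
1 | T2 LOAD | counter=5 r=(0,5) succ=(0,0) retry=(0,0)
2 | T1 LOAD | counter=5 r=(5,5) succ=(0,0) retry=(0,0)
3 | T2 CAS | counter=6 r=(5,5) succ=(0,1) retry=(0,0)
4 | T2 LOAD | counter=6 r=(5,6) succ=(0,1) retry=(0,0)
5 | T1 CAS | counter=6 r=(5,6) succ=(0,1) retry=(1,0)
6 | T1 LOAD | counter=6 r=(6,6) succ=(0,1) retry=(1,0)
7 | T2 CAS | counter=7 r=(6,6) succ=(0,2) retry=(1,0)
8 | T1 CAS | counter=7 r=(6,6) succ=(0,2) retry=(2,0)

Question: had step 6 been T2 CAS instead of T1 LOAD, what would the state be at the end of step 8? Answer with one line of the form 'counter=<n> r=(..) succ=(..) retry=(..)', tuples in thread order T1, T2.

counter=7 r=(5,6) succ=(0,2) retry=(2,1)

(re-executing from step 6 with the substitution; state before step 6: counter=6 r=(5,6) succ=(0,1) retry=(1,0))
6 | T2 CAS | counter=7 r=(5,6) succ=(0,2) retry=(1,0)
7 | T2 CAS | counter=7 r=(5,6) succ=(0,2) retry=(1,1)
8 | T1 CAS | counter=7 r=(5,6) succ=(0,2) retry=(2,1)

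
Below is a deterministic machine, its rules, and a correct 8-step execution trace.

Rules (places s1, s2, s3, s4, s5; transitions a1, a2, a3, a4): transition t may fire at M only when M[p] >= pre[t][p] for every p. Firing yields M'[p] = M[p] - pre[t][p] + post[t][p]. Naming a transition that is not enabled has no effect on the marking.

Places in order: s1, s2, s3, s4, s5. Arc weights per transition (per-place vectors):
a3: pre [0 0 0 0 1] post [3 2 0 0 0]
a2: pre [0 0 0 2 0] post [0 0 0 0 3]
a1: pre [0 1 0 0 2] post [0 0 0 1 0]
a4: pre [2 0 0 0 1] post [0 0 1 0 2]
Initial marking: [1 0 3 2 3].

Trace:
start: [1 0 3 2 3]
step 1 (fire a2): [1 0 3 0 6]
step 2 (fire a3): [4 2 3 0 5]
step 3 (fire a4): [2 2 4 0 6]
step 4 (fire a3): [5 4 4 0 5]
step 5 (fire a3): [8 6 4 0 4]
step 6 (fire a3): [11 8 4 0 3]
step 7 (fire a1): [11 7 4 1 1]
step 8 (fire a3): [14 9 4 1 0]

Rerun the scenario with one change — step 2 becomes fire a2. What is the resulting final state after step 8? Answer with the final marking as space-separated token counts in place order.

13 7 3 1 0

(re-executing from step 2 with the substitution; state before step 2: [1 0 3 0 6])
step 2 (fire a2): [1 0 3 0 6]
step 3 (fire a4): [1 0 3 0 6]
step 4 (fire a3): [4 2 3 0 5]
step 5 (fire a3): [7 4 3 0 4]
step 6 (fire a3): [10 6 3 0 3]
step 7 (fire a1): [10 5 3 1 1]
step 8 (fire a3): [13 7 3 1 0]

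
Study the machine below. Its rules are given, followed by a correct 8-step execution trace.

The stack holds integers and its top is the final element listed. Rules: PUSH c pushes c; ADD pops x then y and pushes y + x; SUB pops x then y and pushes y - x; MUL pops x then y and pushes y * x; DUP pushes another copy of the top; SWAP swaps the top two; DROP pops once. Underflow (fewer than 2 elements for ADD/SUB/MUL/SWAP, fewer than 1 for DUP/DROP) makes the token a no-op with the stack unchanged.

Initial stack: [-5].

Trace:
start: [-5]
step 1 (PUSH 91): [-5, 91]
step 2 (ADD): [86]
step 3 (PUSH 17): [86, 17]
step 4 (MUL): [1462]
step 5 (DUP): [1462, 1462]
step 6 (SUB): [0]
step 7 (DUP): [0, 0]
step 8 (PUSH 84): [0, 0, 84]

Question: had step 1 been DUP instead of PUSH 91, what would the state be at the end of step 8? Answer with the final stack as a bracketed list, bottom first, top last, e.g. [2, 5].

(re-executing from step 1 with the substitution; state before step 1: [-5])
step 1 (DUP): [-5, -5]
step 2 (ADD): [-10]
step 3 (PUSH 17): [-10, 17]
step 4 (MUL): [-170]
step 5 (DUP): [-170, -170]
step 6 (SUB): [0]
step 7 (DUP): [0, 0]
step 8 (PUSH 84): [0, 0, 84]

[0, 0, 84]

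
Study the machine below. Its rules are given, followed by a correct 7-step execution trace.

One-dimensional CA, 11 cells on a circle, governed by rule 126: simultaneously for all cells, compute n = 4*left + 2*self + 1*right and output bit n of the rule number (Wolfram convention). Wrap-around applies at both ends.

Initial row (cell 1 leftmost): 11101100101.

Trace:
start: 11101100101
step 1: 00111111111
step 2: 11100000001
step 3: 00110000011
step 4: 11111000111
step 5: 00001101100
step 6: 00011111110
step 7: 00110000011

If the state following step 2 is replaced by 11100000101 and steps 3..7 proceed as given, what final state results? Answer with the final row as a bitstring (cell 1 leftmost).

11111100011

state after step 2 := 11100000101
step 3: 00110001111
step 4: 11111011001
step 5: 00001111111
step 6: 10011000001
step 7: 11111100011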